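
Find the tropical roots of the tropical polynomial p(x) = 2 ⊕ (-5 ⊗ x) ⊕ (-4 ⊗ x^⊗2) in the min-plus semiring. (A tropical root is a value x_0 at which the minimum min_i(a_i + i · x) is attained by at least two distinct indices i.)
Roots: {-1, 7}

Each tropical root is a break point of the lower envelope of the lines y = a_i + i · x (there are 3 lines, with slopes 0, 1, ..., 2). Only the lines that attain the minimum somewhere contribute to roots; other lines are dominated. Here the surviving (envelope) indices are i = 2, i = 1, i = 0.
Intersections between consecutive envelope lines give the roots: for adjacent envelope indices i < j the intersection is x = (a_i − a_j) / (j − i). Reading off the sorted break points: {-1, 7}.
Verification: at each break x_0, at least two indices attain the minimum of min_i(a_i + i · x_0).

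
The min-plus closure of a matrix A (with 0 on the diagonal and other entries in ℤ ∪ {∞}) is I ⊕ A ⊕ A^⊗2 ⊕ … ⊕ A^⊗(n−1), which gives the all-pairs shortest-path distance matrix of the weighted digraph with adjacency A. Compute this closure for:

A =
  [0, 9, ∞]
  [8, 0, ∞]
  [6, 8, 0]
Closure =
  [0, 9, ∞]
  [8, 0, ∞]
  [6, 8, 0]

This is the Floyd-Warshall all-pairs shortest-path computation. For each intermediate vertex k = 0, 1, …, 2, update dist[i][j] ← min(dist[i][j], dist[i][k] + dist[k][j]). The final matrix gives, for each (i, j), the minimum total weight of any directed path from i to j (possibly empty when i = j).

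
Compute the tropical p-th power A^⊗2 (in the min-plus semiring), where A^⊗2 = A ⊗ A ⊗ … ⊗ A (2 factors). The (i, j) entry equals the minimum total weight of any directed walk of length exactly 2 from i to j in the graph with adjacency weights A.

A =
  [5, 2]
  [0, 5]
A^⊗2 =
  [2, 7]
  [5, 2]

Each entry (A^⊗2)_ij equals the minimum over all length-2 walks i = v_0 → v_1 → … → v_2 = j of Σ_t A[v_t][v_{t+1}]. For example, for (i, j) = (0, 1) we minimise over 2 possible intermediate vertex sequences; the minimum is 7, attained along the walk 0 → 0 → 1.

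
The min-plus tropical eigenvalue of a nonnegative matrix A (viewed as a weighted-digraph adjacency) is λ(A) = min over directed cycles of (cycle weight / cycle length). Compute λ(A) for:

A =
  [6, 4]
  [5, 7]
λ(A) = 9/2

Enumerate directed cycles and compute their means (weight / length). Sample:
  cycle 0 → 0: weight = 6, length = 1, mean = 6/1 ≈ 6.000
  cycle 1 → 1: weight = 7, length = 1, mean = 7/1 ≈ 7.000
  cycle 0 → 1 → 0: weight = 9, length = 2, mean = 9/2 ≈ 4.500
  cycle 1 → 0 → 1: weight = 9, length = 2, mean = 9/2 ≈ 4.500
Minimum mean = 4.500, attained e.g. along the cycle 0 → 1 → 0 with weight 9 and length 2. So λ(A) = 9/2 = 9/2.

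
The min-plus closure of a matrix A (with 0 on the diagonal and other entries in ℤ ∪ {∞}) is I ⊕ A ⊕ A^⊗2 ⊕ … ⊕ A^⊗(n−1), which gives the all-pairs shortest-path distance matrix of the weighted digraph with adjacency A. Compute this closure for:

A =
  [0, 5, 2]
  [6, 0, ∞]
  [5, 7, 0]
Closure =
  [0, 5, 2]
  [6, 0, 8]
  [5, 7, 0]

This is the Floyd-Warshall all-pairs shortest-path computation. For each intermediate vertex k = 0, 1, …, 2, update dist[i][j] ← min(dist[i][j], dist[i][k] + dist[k][j]). The final matrix gives, for each (i, j), the minimum total weight of any directed path from i to j (possibly empty when i = j).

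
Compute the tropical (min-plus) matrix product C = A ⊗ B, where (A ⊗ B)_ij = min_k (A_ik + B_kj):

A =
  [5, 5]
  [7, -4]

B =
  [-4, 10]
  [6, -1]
A ⊗ B =
  [1, 4]
  [2, -5]

Apply the min-plus product entry-by-entry:
  C[0][0] = min over k of (A[0][0] + B[0][0] = 5 + -4 = 1, A[0][1] + B[1][0] = 5 + 6 = 11) = 1 (attained at k = 0)
  C[0][1] = min over k of (A[0][0] + B[0][1] = 5 + 10 = 15, A[0][1] + B[1][1] = 5 + -1 = 4) = 4 (attained at k = 1)
  C[1][0] = min over k of (A[1][0] + B[0][0] = 7 + -4 = 3, A[1][1] + B[1][0] = -4 + 6 = 2) = 2 (attained at k = 1)
  C[1][1] = min over k of (A[1][0] + B[0][1] = 7 + 10 = 17, A[1][1] + B[1][1] = -4 + -1 = -5) = -5 (attained at k = 1)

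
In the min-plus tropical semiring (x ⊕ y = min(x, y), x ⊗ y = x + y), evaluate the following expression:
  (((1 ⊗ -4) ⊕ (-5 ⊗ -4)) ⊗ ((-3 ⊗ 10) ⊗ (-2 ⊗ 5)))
(((1 ⊗ -4) ⊕ (-5 ⊗ -4)) ⊗ ((-3 ⊗ 10) ⊗ (-2 ⊗ 5))) = 1

Expand innermost to outermost. Recall ⊕ takes the minimum of its arguments and ⊗ takes their sum. Working out the expression (((1 ⊗ -4) ⊕ (-5 ⊗ -4)) ⊗ ((-3 ⊗ 10) ⊗ (-2 ⊗ 5))) gives 1.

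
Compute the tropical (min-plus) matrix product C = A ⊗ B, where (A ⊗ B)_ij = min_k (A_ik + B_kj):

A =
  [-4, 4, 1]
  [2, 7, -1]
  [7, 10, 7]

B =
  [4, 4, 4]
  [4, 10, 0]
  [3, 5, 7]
A ⊗ B =
  [0, 0, 0]
  [2, 4, 6]
  [10, 11, 10]

Apply the min-plus product entry-by-entry:
  C[0][0] = min over k of (A[0][0] + B[0][0] = -4 + 4 = 0, A[0][1] + B[1][0] = 4 + 4 = 8, A[0][2] + B[2][0] = 1 + 3 = 4) = 0 (attained at k = 0)
  C[0][1] = min over k of (A[0][0] + B[0][1] = -4 + 4 = 0, A[0][1] + B[1][1] = 4 + 10 = 14, A[0][2] + B[2][1] = 1 + 5 = 6) = 0 (attained at k = 0)
  C[0][2] = min over k of (A[0][0] + B[0][2] = -4 + 4 = 0, A[0][1] + B[1][2] = 4 + 0 = 4, A[0][2] + B[2][2] = 1 + 7 = 8) = 0 (attained at k = 0)
  C[1][0] = min over k of (A[1][0] + B[0][0] = 2 + 4 = 6, A[1][1] + B[1][0] = 7 + 4 = 11, A[1][2] + B[2][0] = -1 + 3 = 2) = 2 (attained at k = 2)
  C[1][1] = min over k of (A[1][0] + B[0][1] = 2 + 4 = 6, A[1][1] + B[1][1] = 7 + 10 = 17, A[1][2] + B[2][1] = -1 + 5 = 4) = 4 (attained at k = 2)
  C[1][2] = min over k of (A[1][0] + B[0][2] = 2 + 4 = 6, A[1][1] + B[1][2] = 7 + 0 = 7, A[1][2] + B[2][2] = -1 + 7 = 6) = 6 (attained at k = 0)
  C[2][0] = min over k of (A[2][0] + B[0][0] = 7 + 4 = 11, A[2][1] + B[1][0] = 10 + 4 = 14, A[2][2] + B[2][0] = 7 + 3 = 10) = 10 (attained at k = 2)
  C[2][1] = min over k of (A[2][0] + B[0][1] = 7 + 4 = 11, A[2][1] + B[1][1] = 10 + 10 = 20, A[2][2] + B[2][1] = 7 + 5 = 12) = 11 (attained at k = 0)
  C[2][2] = min over k of (A[2][0] + B[0][2] = 7 + 4 = 11, A[2][1] + B[1][2] = 10 + 0 = 10, A[2][2] + B[2][2] = 7 + 7 = 14) = 10 (attained at k = 1)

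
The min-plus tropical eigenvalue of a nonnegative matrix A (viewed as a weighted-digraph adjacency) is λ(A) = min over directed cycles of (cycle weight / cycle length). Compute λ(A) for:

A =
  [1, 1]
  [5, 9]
λ(A) = 1

Enumerate directed cycles and compute their means (weight / length). Sample:
  cycle 0 → 0: weight = 1, length = 1, mean = 1/1 ≈ 1.000
  cycle 1 → 1: weight = 9, length = 1, mean = 9/1 ≈ 9.000
  cycle 0 → 1 → 0: weight = 6, length = 2, mean = 6/2 ≈ 3.000
  cycle 1 → 0 → 1: weight = 6, length = 2, mean = 6/2 ≈ 3.000
Minimum mean = 1.000, attained e.g. along the cycle 0 → 0 with weight 1 and length 1. So λ(A) = 1/1 = 1.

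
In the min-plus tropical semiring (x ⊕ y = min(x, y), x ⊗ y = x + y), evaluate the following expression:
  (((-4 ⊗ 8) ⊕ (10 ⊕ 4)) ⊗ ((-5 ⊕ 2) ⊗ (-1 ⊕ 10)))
(((-4 ⊗ 8) ⊕ (10 ⊕ 4)) ⊗ ((-5 ⊕ 2) ⊗ (-1 ⊕ 10))) = -2

Expand innermost to outermost. Recall ⊕ takes the minimum of its arguments and ⊗ takes their sum. Working out the expression (((-4 ⊗ 8) ⊕ (10 ⊕ 4)) ⊗ ((-5 ⊕ 2) ⊗ (-1 ⊕ 10))) gives -2.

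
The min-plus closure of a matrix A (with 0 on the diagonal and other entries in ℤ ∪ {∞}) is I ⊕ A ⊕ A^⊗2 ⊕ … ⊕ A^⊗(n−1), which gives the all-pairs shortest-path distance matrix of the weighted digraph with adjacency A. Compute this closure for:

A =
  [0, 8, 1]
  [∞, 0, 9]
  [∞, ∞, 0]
Closure =
  [0, 8, 1]
  [∞, 0, 9]
  [∞, ∞, 0]

This is the Floyd-Warshall all-pairs shortest-path computation. For each intermediate vertex k = 0, 1, …, 2, update dist[i][j] ← min(dist[i][j], dist[i][k] + dist[k][j]). The final matrix gives, for each (i, j), the minimum total weight of any directed path from i to j (possibly empty when i = j).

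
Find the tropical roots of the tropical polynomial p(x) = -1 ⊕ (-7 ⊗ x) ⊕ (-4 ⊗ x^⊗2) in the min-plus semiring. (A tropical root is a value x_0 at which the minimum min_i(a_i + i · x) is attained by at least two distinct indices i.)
Roots: {-3, 6}

Each tropical root is a break point of the lower envelope of the lines y = a_i + i · x (there are 3 lines, with slopes 0, 1, ..., 2). Only the lines that attain the minimum somewhere contribute to roots; other lines are dominated. Here the surviving (envelope) indices are i = 2, i = 1, i = 0.
Intersections between consecutive envelope lines give the roots: for adjacent envelope indices i < j the intersection is x = (a_i − a_j) / (j − i). Reading off the sorted break points: {-3, 6}.
Verification: at each break x_0, at least two indices attain the minimum of min_i(a_i + i · x_0).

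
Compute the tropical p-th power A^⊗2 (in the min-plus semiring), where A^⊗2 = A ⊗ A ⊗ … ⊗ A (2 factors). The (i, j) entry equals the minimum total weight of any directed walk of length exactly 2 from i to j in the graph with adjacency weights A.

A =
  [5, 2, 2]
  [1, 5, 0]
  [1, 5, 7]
A^⊗2 =
  [3, 7, 2]
  [1, 3, 3]
  [6, 3, 3]

Each entry (A^⊗2)_ij equals the minimum over all length-2 walks i = v_0 → v_1 → … → v_2 = j of Σ_t A[v_t][v_{t+1}]. For example, for (i, j) = (0, 2) we minimise over 3 possible intermediate vertex sequences; the minimum is 2, attained along the walk 0 → 1 → 2.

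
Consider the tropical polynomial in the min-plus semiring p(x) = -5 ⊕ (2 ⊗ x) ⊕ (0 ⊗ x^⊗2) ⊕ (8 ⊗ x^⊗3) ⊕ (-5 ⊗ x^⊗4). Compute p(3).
p(3) = -5

A tropical monomial a ⊗ x^⊗i evaluates to a + i · x. Evaluating each term at x = 3:
  Term 0 contributes -5 + 0 · 3 = -5
  Term 1 contributes 2 + 1 · 3 = 5
  Term 2 contributes 0 + 2 · 3 = 6
  Term 3 contributes 8 + 3 · 3 = 17
  Term 4 contributes -5 + 4 · 3 = 7
p(3) = ⊕ of these = min[-5, 5, 6, 17, 7] = -5.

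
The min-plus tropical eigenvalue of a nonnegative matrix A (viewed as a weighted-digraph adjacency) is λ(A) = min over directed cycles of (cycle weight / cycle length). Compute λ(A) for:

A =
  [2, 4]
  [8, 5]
λ(A) = 2

Enumerate directed cycles and compute their means (weight / length). Sample:
  cycle 0 → 0: weight = 2, length = 1, mean = 2/1 ≈ 2.000
  cycle 1 → 1: weight = 5, length = 1, mean = 5/1 ≈ 5.000
  cycle 0 → 1 → 0: weight = 12, length = 2, mean = 12/2 ≈ 6.000
  cycle 1 → 0 → 1: weight = 12, length = 2, mean = 12/2 ≈ 6.000
Minimum mean = 2.000, attained e.g. along the cycle 0 → 0 with weight 2 and length 1. So λ(A) = 2/1 = 2.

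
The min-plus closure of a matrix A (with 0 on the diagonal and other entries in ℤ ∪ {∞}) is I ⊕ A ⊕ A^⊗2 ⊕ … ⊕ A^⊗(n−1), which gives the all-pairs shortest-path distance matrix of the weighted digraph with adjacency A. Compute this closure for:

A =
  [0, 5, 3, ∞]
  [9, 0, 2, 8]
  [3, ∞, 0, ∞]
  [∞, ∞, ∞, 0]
Closure =
  [0, 5, 3, 13]
  [5, 0, 2, 8]
  [3, 8, 0, 16]
  [∞, ∞, ∞, 0]

This is the Floyd-Warshall all-pairs shortest-path computation. For each intermediate vertex k = 0, 1, …, 3, update dist[i][j] ← min(dist[i][j], dist[i][k] + dist[k][j]). The final matrix gives, for each (i, j), the minimum total weight of any directed path from i to j (possibly empty when i = j).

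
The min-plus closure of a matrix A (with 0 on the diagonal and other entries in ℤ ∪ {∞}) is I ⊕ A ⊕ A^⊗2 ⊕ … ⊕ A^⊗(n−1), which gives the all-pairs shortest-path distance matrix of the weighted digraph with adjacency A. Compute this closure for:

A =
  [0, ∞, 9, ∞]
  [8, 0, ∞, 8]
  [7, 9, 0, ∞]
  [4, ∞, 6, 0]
Closure =
  [0, 18, 9, 26]
  [8, 0, 14, 8]
  [7, 9, 0, 17]
  [4, 15, 6, 0]

This is the Floyd-Warshall all-pairs shortest-path computation. For each intermediate vertex k = 0, 1, …, 3, update dist[i][j] ← min(dist[i][j], dist[i][k] + dist[k][j]). The final matrix gives, for each (i, j), the minimum total weight of any directed path from i to j (possibly empty when i = j).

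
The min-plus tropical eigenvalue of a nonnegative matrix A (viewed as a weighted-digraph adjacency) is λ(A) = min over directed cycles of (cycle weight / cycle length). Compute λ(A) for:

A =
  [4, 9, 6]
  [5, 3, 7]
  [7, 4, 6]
λ(A) = 3

Enumerate directed cycles and compute their means (weight / length). Sample:
  cycle 0 → 0: weight = 4, length = 1, mean = 4/1 ≈ 4.000
  cycle 1 → 1: weight = 3, length = 1, mean = 3/1 ≈ 3.000
  cycle 2 → 2: weight = 6, length = 1, mean = 6/1 ≈ 6.000
  cycle 0 → 1 → 0: weight = 14, length = 2, mean = 14/2 ≈ 7.000
  cycle 0 → 2 → 0: weight = 13, length = 2, mean = 13/2 ≈ 6.500
  cycle 1 → 0 → 1: weight = 14, length = 2, mean = 14/2 ≈ 7.000
Minimum mean = 3.000, attained e.g. along the cycle 1 → 1 with weight 3 and length 1. So λ(A) = 3/1 = 3.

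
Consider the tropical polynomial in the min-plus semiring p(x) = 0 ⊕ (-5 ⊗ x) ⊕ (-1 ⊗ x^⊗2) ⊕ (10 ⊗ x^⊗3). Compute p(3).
p(3) = -2

A tropical monomial a ⊗ x^⊗i evaluates to a + i · x. Evaluating each term at x = 3:
  Term 0 contributes 0 + 0 · 3 = 0
  Term 1 contributes -5 + 1 · 3 = -2
  Term 2 contributes -1 + 2 · 3 = 5
  Term 3 contributes 10 + 3 · 3 = 19
p(3) = ⊕ of these = min[0, -2, 5, 19] = -2.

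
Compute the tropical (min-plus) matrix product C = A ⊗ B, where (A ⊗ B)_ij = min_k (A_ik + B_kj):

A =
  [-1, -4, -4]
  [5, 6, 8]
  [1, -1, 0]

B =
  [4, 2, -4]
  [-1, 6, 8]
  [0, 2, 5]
A ⊗ B =
  [-5, -2, -5]
  [5, 7, 1]
  [-2, 2, -3]

Apply the min-plus product entry-by-entry:
  C[0][0] = min over k of (A[0][0] + B[0][0] = -1 + 4 = 3, A[0][1] + B[1][0] = -4 + -1 = -5, A[0][2] + B[2][0] = -4 + 0 = -4) = -5 (attained at k = 1)
  C[0][1] = min over k of (A[0][0] + B[0][1] = -1 + 2 = 1, A[0][1] + B[1][1] = -4 + 6 = 2, A[0][2] + B[2][1] = -4 + 2 = -2) = -2 (attained at k = 2)
  C[0][2] = min over k of (A[0][0] + B[0][2] = -1 + -4 = -5, A[0][1] + B[1][2] = -4 + 8 = 4, A[0][2] + B[2][2] = -4 + 5 = 1) = -5 (attained at k = 0)
  C[1][0] = min over k of (A[1][0] + B[0][0] = 5 + 4 = 9, A[1][1] + B[1][0] = 6 + -1 = 5, A[1][2] + B[2][0] = 8 + 0 = 8) = 5 (attained at k = 1)
  C[1][1] = min over k of (A[1][0] + B[0][1] = 5 + 2 = 7, A[1][1] + B[1][1] = 6 + 6 = 12, A[1][2] + B[2][1] = 8 + 2 = 10) = 7 (attained at k = 0)
  C[1][2] = min over k of (A[1][0] + B[0][2] = 5 + -4 = 1, A[1][1] + B[1][2] = 6 + 8 = 14, A[1][2] + B[2][2] = 8 + 5 = 13) = 1 (attained at k = 0)
  C[2][0] = min over k of (A[2][0] + B[0][0] = 1 + 4 = 5, A[2][1] + B[1][0] = -1 + -1 = -2, A[2][2] + B[2][0] = 0 + 0 = 0) = -2 (attained at k = 1)
  C[2][1] = min over k of (A[2][0] + B[0][1] = 1 + 2 = 3, A[2][1] + B[1][1] = -1 + 6 = 5, A[2][2] + B[2][1] = 0 + 2 = 2) = 2 (attained at k = 2)
  C[2][2] = min over k of (A[2][0] + B[0][2] = 1 + -4 = -3, A[2][1] + B[1][2] = -1 + 8 = 7, A[2][2] + B[2][2] = 0 + 5 = 5) = -3 (attained at k = 0)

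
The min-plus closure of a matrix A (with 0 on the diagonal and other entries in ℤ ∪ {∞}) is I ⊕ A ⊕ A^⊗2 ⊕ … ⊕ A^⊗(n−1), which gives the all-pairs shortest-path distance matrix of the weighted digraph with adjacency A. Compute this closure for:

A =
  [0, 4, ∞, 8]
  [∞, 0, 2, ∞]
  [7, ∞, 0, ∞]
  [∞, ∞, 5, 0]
Closure =
  [0, 4, 6, 8]
  [9, 0, 2, 17]
  [7, 11, 0, 15]
  [12, 16, 5, 0]

This is the Floyd-Warshall all-pairs shortest-path computation. For each intermediate vertex k = 0, 1, …, 3, update dist[i][j] ← min(dist[i][j], dist[i][k] + dist[k][j]). The final matrix gives, for each (i, j), the minimum total weight of any directed path from i to j (possibly empty when i = j).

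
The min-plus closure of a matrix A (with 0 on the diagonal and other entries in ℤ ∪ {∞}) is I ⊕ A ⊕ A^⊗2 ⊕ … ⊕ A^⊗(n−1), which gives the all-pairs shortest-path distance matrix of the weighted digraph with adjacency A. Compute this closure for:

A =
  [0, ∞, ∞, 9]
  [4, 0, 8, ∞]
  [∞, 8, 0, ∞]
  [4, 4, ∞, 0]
Closure =
  [0, 13, 21, 9]
  [4, 0, 8, 13]
  [12, 8, 0, 21]
  [4, 4, 12, 0]

This is the Floyd-Warshall all-pairs shortest-path computation. For each intermediate vertex k = 0, 1, …, 3, update dist[i][j] ← min(dist[i][j], dist[i][k] + dist[k][j]). The final matrix gives, for each (i, j), the minimum total weight of any directed path from i to j (possibly empty when i = j).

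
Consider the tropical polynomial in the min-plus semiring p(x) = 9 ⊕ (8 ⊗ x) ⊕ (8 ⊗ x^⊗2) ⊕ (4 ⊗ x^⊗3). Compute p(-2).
p(-2) = -2

A tropical monomial a ⊗ x^⊗i evaluates to a + i · x. Evaluating each term at x = -2:
  Term 0 contributes 9 + 0 · -2 = 9
  Term 1 contributes 8 + 1 · -2 = 6
  Term 2 contributes 8 + 2 · -2 = 4
  Term 3 contributes 4 + 3 · -2 = -2
p(-2) = ⊕ of these = min[9, 6, 4, -2] = -2.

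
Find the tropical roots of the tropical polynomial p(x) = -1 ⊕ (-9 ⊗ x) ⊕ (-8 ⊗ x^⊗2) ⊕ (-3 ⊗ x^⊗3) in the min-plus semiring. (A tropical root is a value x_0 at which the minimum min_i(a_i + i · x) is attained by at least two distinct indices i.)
Roots: {-5, -1, 8}

Each tropical root is a break point of the lower envelope of the lines y = a_i + i · x (there are 4 lines, with slopes 0, 1, ..., 3). Only the lines that attain the minimum somewhere contribute to roots; other lines are dominated. Here the surviving (envelope) indices are i = 3, i = 2, i = 1, i = 0.
Intersections between consecutive envelope lines give the roots: for adjacent envelope indices i < j the intersection is x = (a_i − a_j) / (j − i). Reading off the sorted break points: {-5, -1, 8}.
Verification: at each break x_0, at least two indices attain the minimum of min_i(a_i + i · x_0).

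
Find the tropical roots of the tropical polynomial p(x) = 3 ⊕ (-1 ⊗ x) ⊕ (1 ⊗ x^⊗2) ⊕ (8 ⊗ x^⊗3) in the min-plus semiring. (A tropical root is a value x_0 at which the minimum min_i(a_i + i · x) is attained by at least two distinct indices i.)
Roots: {-7, -2, 4}

Each tropical root is a break point of the lower envelope of the lines y = a_i + i · x (there are 4 lines, with slopes 0, 1, ..., 3). Only the lines that attain the minimum somewhere contribute to roots; other lines are dominated. Here the surviving (envelope) indices are i = 3, i = 2, i = 1, i = 0.
Intersections between consecutive envelope lines give the roots: for adjacent envelope indices i < j the intersection is x = (a_i − a_j) / (j − i). Reading off the sorted break points: {-7, -2, 4}.
Verification: at each break x_0, at least two indices attain the minimum of min_i(a_i + i · x_0).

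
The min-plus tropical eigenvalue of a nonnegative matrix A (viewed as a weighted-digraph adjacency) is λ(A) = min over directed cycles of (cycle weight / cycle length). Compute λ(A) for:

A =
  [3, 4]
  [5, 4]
λ(A) = 3

Enumerate directed cycles and compute their means (weight / length). Sample:
  cycle 0 → 0: weight = 3, length = 1, mean = 3/1 ≈ 3.000
  cycle 1 → 1: weight = 4, length = 1, mean = 4/1 ≈ 4.000
  cycle 0 → 1 → 0: weight = 9, length = 2, mean = 9/2 ≈ 4.500
  cycle 1 → 0 → 1: weight = 9, length = 2, mean = 9/2 ≈ 4.500
Minimum mean = 3.000, attained e.g. along the cycle 0 → 0 with weight 3 and length 1. So λ(A) = 3/1 = 3.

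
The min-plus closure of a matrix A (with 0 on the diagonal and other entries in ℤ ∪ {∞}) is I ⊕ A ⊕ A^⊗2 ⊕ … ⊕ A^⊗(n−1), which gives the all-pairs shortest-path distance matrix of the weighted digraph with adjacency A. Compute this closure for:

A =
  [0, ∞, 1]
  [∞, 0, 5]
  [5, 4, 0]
Closure =
  [0, 5, 1]
  [10, 0, 5]
  [5, 4, 0]

This is the Floyd-Warshall all-pairs shortest-path computation. For each intermediate vertex k = 0, 1, …, 2, update dist[i][j] ← min(dist[i][j], dist[i][k] + dist[k][j]). The final matrix gives, for each (i, j), the minimum total weight of any directed path from i to j (possibly empty when i = j).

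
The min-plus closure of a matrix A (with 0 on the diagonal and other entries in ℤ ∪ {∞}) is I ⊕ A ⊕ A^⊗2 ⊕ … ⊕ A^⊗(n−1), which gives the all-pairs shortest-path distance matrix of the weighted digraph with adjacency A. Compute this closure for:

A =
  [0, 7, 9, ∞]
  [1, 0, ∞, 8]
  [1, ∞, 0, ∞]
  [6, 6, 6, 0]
Closure =
  [0, 7, 9, 15]
  [1, 0, 10, 8]
  [1, 8, 0, 16]
  [6, 6, 6, 0]

This is the Floyd-Warshall all-pairs shortest-path computation. For each intermediate vertex k = 0, 1, …, 3, update dist[i][j] ← min(dist[i][j], dist[i][k] + dist[k][j]). The final matrix gives, for each (i, j), the minimum total weight of any directed path from i to j (possibly empty when i = j).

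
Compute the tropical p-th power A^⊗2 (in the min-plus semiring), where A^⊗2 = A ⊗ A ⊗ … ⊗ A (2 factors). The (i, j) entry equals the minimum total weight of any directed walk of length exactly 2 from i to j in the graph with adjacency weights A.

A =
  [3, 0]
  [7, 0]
A^⊗2 =
  [6, 0]
  [7, 0]

Each entry (A^⊗2)_ij equals the minimum over all length-2 walks i = v_0 → v_1 → … → v_2 = j of Σ_t A[v_t][v_{t+1}]. For example, for (i, j) = (0, 1) we minimise over 2 possible intermediate vertex sequences; the minimum is 0, attained along the walk 0 → 1 → 1.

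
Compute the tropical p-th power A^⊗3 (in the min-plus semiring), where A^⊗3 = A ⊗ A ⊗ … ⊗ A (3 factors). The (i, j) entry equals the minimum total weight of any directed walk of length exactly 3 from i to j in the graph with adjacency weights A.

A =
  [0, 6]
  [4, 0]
A^⊗3 =
  [0, 6]
  [4, 0]

Each entry (A^⊗3)_ij equals the minimum over all length-3 walks i = v_0 → v_1 → … → v_3 = j of Σ_t A[v_t][v_{t+1}]. For example, for (i, j) = (0, 1) we minimise over 4 possible intermediate vertex sequences; the minimum is 6, attained along the walk 0 → 0 → 0 → 1.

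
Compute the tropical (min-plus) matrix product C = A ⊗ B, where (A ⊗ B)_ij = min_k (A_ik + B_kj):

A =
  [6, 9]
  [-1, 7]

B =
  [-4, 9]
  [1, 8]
A ⊗ B =
  [2, 15]
  [-5, 8]

Apply the min-plus product entry-by-entry:
  C[0][0] = min over k of (A[0][0] + B[0][0] = 6 + -4 = 2, A[0][1] + B[1][0] = 9 + 1 = 10) = 2 (attained at k = 0)
  C[0][1] = min over k of (A[0][0] + B[0][1] = 6 + 9 = 15, A[0][1] + B[1][1] = 9 + 8 = 17) = 15 (attained at k = 0)
  C[1][0] = min over k of (A[1][0] + B[0][0] = -1 + -4 = -5, A[1][1] + B[1][0] = 7 + 1 = 8) = -5 (attained at k = 0)
  C[1][1] = min over k of (A[1][0] + B[0][1] = -1 + 9 = 8, A[1][1] + B[1][1] = 7 + 8 = 15) = 8 (attained at k = 0)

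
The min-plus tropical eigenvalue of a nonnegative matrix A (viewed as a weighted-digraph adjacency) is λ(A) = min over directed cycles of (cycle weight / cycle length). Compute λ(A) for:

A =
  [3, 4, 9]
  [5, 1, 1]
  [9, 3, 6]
λ(A) = 1

Enumerate directed cycles and compute their means (weight / length). Sample:
  cycle 0 → 0: weight = 3, length = 1, mean = 3/1 ≈ 3.000
  cycle 1 → 1: weight = 1, length = 1, mean = 1/1 ≈ 1.000
  cycle 2 → 2: weight = 6, length = 1, mean = 6/1 ≈ 6.000
  cycle 0 → 1 → 0: weight = 9, length = 2, mean = 9/2 ≈ 4.500
  cycle 0 → 2 → 0: weight = 18, length = 2, mean = 18/2 ≈ 9.000
  cycle 1 → 0 → 1: weight = 9, length = 2, mean = 9/2 ≈ 4.500
Minimum mean = 1.000, attained e.g. along the cycle 1 → 1 with weight 1 and length 1. So λ(A) = 1/1 = 1.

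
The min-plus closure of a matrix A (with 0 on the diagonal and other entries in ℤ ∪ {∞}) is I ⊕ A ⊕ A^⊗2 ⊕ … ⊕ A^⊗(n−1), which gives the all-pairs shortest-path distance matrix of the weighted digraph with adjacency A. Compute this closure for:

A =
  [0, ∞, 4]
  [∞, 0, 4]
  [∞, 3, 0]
Closure =
  [0, 7, 4]
  [∞, 0, 4]
  [∞, 3, 0]

This is the Floyd-Warshall all-pairs shortest-path computation. For each intermediate vertex k = 0, 1, …, 2, update dist[i][j] ← min(dist[i][j], dist[i][k] + dist[k][j]). The final matrix gives, for each (i, j), the minimum total weight of any directed path from i to j (possibly empty when i = j).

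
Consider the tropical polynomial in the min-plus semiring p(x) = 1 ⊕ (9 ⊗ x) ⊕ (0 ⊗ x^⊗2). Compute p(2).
p(2) = 1

A tropical monomial a ⊗ x^⊗i evaluates to a + i · x. Evaluating each term at x = 2:
  Term 0 contributes 1 + 0 · 2 = 1
  Term 1 contributes 9 + 1 · 2 = 11
  Term 2 contributes 0 + 2 · 2 = 4
p(2) = ⊕ of these = min[1, 11, 4] = 1.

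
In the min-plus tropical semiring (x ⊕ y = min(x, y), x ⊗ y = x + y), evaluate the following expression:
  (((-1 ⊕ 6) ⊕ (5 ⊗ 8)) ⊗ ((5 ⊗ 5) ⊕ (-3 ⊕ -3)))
(((-1 ⊕ 6) ⊕ (5 ⊗ 8)) ⊗ ((5 ⊗ 5) ⊕ (-3 ⊕ -3))) = -4

Expand innermost to outermost. Recall ⊕ takes the minimum of its arguments and ⊗ takes their sum. Working out the expression (((-1 ⊕ 6) ⊕ (5 ⊗ 8)) ⊗ ((5 ⊗ 5) ⊕ (-3 ⊕ -3))) gives -4.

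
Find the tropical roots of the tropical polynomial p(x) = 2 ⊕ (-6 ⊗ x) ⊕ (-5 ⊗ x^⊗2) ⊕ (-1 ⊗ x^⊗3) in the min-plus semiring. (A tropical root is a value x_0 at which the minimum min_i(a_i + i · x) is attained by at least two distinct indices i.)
Roots: {-4, -1, 8}

Each tropical root is a break point of the lower envelope of the lines y = a_i + i · x (there are 4 lines, with slopes 0, 1, ..., 3). Only the lines that attain the minimum somewhere contribute to roots; other lines are dominated. Here the surviving (envelope) indices are i = 3, i = 2, i = 1, i = 0.
Intersections between consecutive envelope lines give the roots: for adjacent envelope indices i < j the intersection is x = (a_i − a_j) / (j − i). Reading off the sorted break points: {-4, -1, 8}.
Verification: at each break x_0, at least two indices attain the minimum of min_i(a_i + i · x_0).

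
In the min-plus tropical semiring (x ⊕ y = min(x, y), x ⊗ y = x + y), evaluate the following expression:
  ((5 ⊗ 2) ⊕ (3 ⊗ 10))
((5 ⊗ 2) ⊕ (3 ⊗ 10)) = 7

Expand innermost to outermost. Recall ⊕ takes the minimum of its arguments and ⊗ takes their sum. Working out the expression ((5 ⊗ 2) ⊕ (3 ⊗ 10)) gives 7.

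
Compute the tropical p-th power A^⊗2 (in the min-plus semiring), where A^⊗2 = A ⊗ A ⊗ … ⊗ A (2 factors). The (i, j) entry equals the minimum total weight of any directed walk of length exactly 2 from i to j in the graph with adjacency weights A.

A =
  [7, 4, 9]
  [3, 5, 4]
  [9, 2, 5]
A^⊗2 =
  [7, 9, 8]
  [8, 6, 9]
  [5, 7, 6]

Each entry (A^⊗2)_ij equals the minimum over all length-2 walks i = v_0 → v_1 → … → v_2 = j of Σ_t A[v_t][v_{t+1}]. For example, for (i, j) = (0, 2) we minimise over 3 possible intermediate vertex sequences; the minimum is 8, attained along the walk 0 → 1 → 2.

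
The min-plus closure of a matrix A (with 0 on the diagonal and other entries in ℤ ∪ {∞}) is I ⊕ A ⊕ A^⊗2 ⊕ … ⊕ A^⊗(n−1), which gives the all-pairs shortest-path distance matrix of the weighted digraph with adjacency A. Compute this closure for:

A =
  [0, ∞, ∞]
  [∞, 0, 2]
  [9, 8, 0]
Closure =
  [0, ∞, ∞]
  [11, 0, 2]
  [9, 8, 0]

This is the Floyd-Warshall all-pairs shortest-path computation. For each intermediate vertex k = 0, 1, …, 2, update dist[i][j] ← min(dist[i][j], dist[i][k] + dist[k][j]). The final matrix gives, for each (i, j), the minimum total weight of any directed path from i to j (possibly empty when i = j).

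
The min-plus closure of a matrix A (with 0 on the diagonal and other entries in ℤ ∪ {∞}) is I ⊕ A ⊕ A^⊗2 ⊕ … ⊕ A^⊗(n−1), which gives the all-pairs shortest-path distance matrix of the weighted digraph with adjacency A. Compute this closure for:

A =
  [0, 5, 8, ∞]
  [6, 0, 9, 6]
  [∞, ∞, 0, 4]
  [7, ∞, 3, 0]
Closure =
  [0, 5, 8, 11]
  [6, 0, 9, 6]
  [11, 16, 0, 4]
  [7, 12, 3, 0]

This is the Floyd-Warshall all-pairs shortest-path computation. For each intermediate vertex k = 0, 1, …, 3, update dist[i][j] ← min(dist[i][j], dist[i][k] + dist[k][j]). The final matrix gives, for each (i, j), the minimum total weight of any directed path from i to j (possibly empty when i = j).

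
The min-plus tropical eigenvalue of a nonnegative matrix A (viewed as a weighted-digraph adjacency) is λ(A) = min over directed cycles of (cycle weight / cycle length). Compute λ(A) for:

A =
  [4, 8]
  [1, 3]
λ(A) = 3

Enumerate directed cycles and compute their means (weight / length). Sample:
  cycle 0 → 0: weight = 4, length = 1, mean = 4/1 ≈ 4.000
  cycle 1 → 1: weight = 3, length = 1, mean = 3/1 ≈ 3.000
  cycle 0 → 1 → 0: weight = 9, length = 2, mean = 9/2 ≈ 4.500
  cycle 1 → 0 → 1: weight = 9, length = 2, mean = 9/2 ≈ 4.500
Minimum mean = 3.000, attained e.g. along the cycle 1 → 1 with weight 3 and length 1. So λ(A) = 3/1 = 3.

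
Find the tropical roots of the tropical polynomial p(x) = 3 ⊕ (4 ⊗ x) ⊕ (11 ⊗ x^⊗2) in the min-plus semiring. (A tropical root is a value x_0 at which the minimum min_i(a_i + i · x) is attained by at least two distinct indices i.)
Roots: {-7, -1}

Each tropical root is a break point of the lower envelope of the lines y = a_i + i · x (there are 3 lines, with slopes 0, 1, ..., 2). Only the lines that attain the minimum somewhere contribute to roots; other lines are dominated. Here the surviving (envelope) indices are i = 2, i = 1, i = 0.
Intersections between consecutive envelope lines give the roots: for adjacent envelope indices i < j the intersection is x = (a_i − a_j) / (j − i). Reading off the sorted break points: {-7, -1}.
Verification: at each break x_0, at least two indices attain the minimum of min_i(a_i + i · x_0).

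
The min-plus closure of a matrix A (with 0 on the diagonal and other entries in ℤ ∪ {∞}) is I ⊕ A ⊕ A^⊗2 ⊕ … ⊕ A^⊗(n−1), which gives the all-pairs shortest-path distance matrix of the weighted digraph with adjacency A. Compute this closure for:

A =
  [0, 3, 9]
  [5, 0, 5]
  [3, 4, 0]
Closure =
  [0, 3, 8]
  [5, 0, 5]
  [3, 4, 0]

This is the Floyd-Warshall all-pairs shortest-path computation. For each intermediate vertex k = 0, 1, …, 2, update dist[i][j] ← min(dist[i][j], dist[i][k] + dist[k][j]). The final matrix gives, for each (i, j), the minimum total weight of any directed path from i to j (possibly empty when i = j).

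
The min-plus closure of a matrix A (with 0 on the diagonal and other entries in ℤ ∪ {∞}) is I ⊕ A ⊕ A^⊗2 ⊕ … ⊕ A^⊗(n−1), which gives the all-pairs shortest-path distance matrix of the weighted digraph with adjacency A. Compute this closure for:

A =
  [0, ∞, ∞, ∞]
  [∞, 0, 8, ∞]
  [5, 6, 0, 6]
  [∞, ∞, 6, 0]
Closure =
  [0, ∞, ∞, ∞]
  [13, 0, 8, 14]
  [5, 6, 0, 6]
  [11, 12, 6, 0]

This is the Floyd-Warshall all-pairs shortest-path computation. For each intermediate vertex k = 0, 1, …, 3, update dist[i][j] ← min(dist[i][j], dist[i][k] + dist[k][j]). The final matrix gives, for each (i, j), the minimum total weight of any directed path from i to j (possibly empty when i = j).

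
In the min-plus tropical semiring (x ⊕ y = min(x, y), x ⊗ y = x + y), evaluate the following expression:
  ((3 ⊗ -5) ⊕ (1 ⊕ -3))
((3 ⊗ -5) ⊕ (1 ⊕ -3)) = -3

Expand innermost to outermost. Recall ⊕ takes the minimum of its arguments and ⊗ takes their sum. Working out the expression ((3 ⊗ -5) ⊕ (1 ⊕ -3)) gives -3.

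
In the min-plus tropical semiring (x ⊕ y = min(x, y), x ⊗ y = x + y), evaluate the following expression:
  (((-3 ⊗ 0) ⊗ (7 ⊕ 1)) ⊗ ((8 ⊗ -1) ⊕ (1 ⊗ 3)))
(((-3 ⊗ 0) ⊗ (7 ⊕ 1)) ⊗ ((8 ⊗ -1) ⊕ (1 ⊗ 3))) = 2

Expand innermost to outermost. Recall ⊕ takes the minimum of its arguments and ⊗ takes their sum. Working out the expression (((-3 ⊗ 0) ⊗ (7 ⊕ 1)) ⊗ ((8 ⊗ -1) ⊕ (1 ⊗ 3))) gives 2.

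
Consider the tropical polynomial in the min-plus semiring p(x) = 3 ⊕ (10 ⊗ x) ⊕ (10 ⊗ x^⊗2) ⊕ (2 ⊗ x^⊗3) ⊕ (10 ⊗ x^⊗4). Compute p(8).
p(8) = 3

A tropical monomial a ⊗ x^⊗i evaluates to a + i · x. Evaluating each term at x = 8:
  Term 0 contributes 3 + 0 · 8 = 3
  Term 1 contributes 10 + 1 · 8 = 18
  Term 2 contributes 10 + 2 · 8 = 26
  Term 3 contributes 2 + 3 · 8 = 26
  Term 4 contributes 10 + 4 · 8 = 42
p(8) = ⊕ of these = min[3, 18, 26, 26, 42] = 3.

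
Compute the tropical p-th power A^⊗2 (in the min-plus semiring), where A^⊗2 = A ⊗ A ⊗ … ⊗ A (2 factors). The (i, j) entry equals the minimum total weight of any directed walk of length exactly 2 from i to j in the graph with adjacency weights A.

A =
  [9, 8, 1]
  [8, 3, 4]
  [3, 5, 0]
A^⊗2 =
  [4, 6, 1]
  [7, 6, 4]
  [3, 5, 0]

Each entry (A^⊗2)_ij equals the minimum over all length-2 walks i = v_0 → v_1 → … → v_2 = j of Σ_t A[v_t][v_{t+1}]. For example, for (i, j) = (0, 2) we minimise over 3 possible intermediate vertex sequences; the minimum is 1, attained along the walk 0 → 2 → 2.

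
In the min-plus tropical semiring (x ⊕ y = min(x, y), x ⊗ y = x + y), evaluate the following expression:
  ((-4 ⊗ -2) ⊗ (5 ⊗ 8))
((-4 ⊗ -2) ⊗ (5 ⊗ 8)) = 7

Expand innermost to outermost. Recall ⊕ takes the minimum of its arguments and ⊗ takes their sum. Working out the expression ((-4 ⊗ -2) ⊗ (5 ⊗ 8)) gives 7.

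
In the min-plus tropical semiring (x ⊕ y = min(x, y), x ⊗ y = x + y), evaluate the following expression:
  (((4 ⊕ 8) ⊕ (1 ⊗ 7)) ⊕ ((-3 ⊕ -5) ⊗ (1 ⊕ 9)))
(((4 ⊕ 8) ⊕ (1 ⊗ 7)) ⊕ ((-3 ⊕ -5) ⊗ (1 ⊕ 9))) = -4

Expand innermost to outermost. Recall ⊕ takes the minimum of its arguments and ⊗ takes their sum. Working out the expression (((4 ⊕ 8) ⊕ (1 ⊗ 7)) ⊕ ((-3 ⊕ -5) ⊗ (1 ⊕ 9))) gives -4.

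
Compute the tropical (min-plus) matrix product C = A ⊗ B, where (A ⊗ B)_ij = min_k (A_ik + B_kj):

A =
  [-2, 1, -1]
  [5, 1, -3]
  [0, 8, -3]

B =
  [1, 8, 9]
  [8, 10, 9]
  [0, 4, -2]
A ⊗ B =
  [-1, 3, -3]
  [-3, 1, -5]
  [-3, 1, -5]

Apply the min-plus product entry-by-entry:
  C[0][0] = min over k of (A[0][0] + B[0][0] = -2 + 1 = -1, A[0][1] + B[1][0] = 1 + 8 = 9, A[0][2] + B[2][0] = -1 + 0 = -1) = -1 (attained at k = 0)
  C[0][1] = min over k of (A[0][0] + B[0][1] = -2 + 8 = 6, A[0][1] + B[1][1] = 1 + 10 = 11, A[0][2] + B[2][1] = -1 + 4 = 3) = 3 (attained at k = 2)
  C[0][2] = min over k of (A[0][0] + B[0][2] = -2 + 9 = 7, A[0][1] + B[1][2] = 1 + 9 = 10, A[0][2] + B[2][2] = -1 + -2 = -3) = -3 (attained at k = 2)
  C[1][0] = min over k of (A[1][0] + B[0][0] = 5 + 1 = 6, A[1][1] + B[1][0] = 1 + 8 = 9, A[1][2] + B[2][0] = -3 + 0 = -3) = -3 (attained at k = 2)
  C[1][1] = min over k of (A[1][0] + B[0][1] = 5 + 8 = 13, A[1][1] + B[1][1] = 1 + 10 = 11, A[1][2] + B[2][1] = -3 + 4 = 1) = 1 (attained at k = 2)
  C[1][2] = min over k of (A[1][0] + B[0][2] = 5 + 9 = 14, A[1][1] + B[1][2] = 1 + 9 = 10, A[1][2] + B[2][2] = -3 + -2 = -5) = -5 (attained at k = 2)
  C[2][0] = min over k of (A[2][0] + B[0][0] = 0 + 1 = 1, A[2][1] + B[1][0] = 8 + 8 = 16, A[2][2] + B[2][0] = -3 + 0 = -3) = -3 (attained at k = 2)
  C[2][1] = min over k of (A[2][0] + B[0][1] = 0 + 8 = 8, A[2][1] + B[1][1] = 8 + 10 = 18, A[2][2] + B[2][1] = -3 + 4 = 1) = 1 (attained at k = 2)
  C[2][2] = min over k of (A[2][0] + B[0][2] = 0 + 9 = 9, A[2][1] + B[1][2] = 8 + 9 = 17, A[2][2] + B[2][2] = -3 + -2 = -5) = -5 (attained at k = 2)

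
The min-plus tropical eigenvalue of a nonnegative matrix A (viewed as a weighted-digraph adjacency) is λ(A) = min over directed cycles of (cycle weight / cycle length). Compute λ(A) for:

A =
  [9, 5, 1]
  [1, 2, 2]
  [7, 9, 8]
λ(A) = 2

Enumerate directed cycles and compute their means (weight / length). Sample:
  cycle 0 → 0: weight = 9, length = 1, mean = 9/1 ≈ 9.000
  cycle 1 → 1: weight = 2, length = 1, mean = 2/1 ≈ 2.000
  cycle 2 → 2: weight = 8, length = 1, mean = 8/1 ≈ 8.000
  cycle 0 → 1 → 0: weight = 6, length = 2, mean = 6/2 ≈ 3.000
  cycle 0 → 2 → 0: weight = 8, length = 2, mean = 8/2 ≈ 4.000
  cycle 1 → 0 → 1: weight = 6, length = 2, mean = 6/2 ≈ 3.000
Minimum mean = 2.000, attained e.g. along the cycle 1 → 1 with weight 2 and length 1. So λ(A) = 2/1 = 2.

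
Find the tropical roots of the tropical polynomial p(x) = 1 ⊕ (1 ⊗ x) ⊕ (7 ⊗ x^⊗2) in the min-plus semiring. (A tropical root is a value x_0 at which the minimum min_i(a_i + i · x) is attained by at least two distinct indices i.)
Roots: {-6, 0}

Each tropical root is a break point of the lower envelope of the lines y = a_i + i · x (there are 3 lines, with slopes 0, 1, ..., 2). Only the lines that attain the minimum somewhere contribute to roots; other lines are dominated. Here the surviving (envelope) indices are i = 2, i = 1, i = 0.
Intersections between consecutive envelope lines give the roots: for adjacent envelope indices i < j the intersection is x = (a_i − a_j) / (j − i). Reading off the sorted break points: {-6, 0}.
Verification: at each break x_0, at least two indices attain the minimum of min_i(a_i + i · x_0).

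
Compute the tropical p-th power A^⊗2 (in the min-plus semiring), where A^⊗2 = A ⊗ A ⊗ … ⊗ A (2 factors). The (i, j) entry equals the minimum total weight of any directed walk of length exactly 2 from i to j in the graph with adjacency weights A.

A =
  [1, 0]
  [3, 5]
A^⊗2 =
  [2, 1]
  [4, 3]

Each entry (A^⊗2)_ij equals the minimum over all length-2 walks i = v_0 → v_1 → … → v_2 = j of Σ_t A[v_t][v_{t+1}]. For example, for (i, j) = (0, 1) we minimise over 2 possible intermediate vertex sequences; the minimum is 1, attained along the walk 0 → 0 → 1.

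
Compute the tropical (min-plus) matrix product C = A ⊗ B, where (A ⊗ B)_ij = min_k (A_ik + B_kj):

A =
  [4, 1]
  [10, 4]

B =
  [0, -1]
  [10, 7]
A ⊗ B =
  [4, 3]
  [10, 9]

Apply the min-plus product entry-by-entry:
  C[0][0] = min over k of (A[0][0] + B[0][0] = 4 + 0 = 4, A[0][1] + B[1][0] = 1 + 10 = 11) = 4 (attained at k = 0)
  C[0][1] = min over k of (A[0][0] + B[0][1] = 4 + -1 = 3, A[0][1] + B[1][1] = 1 + 7 = 8) = 3 (attained at k = 0)
  C[1][0] = min over k of (A[1][0] + B[0][0] = 10 + 0 = 10, A[1][1] + B[1][0] = 4 + 10 = 14) = 10 (attained at k = 0)
  C[1][1] = min over k of (A[1][0] + B[0][1] = 10 + -1 = 9, A[1][1] + B[1][1] = 4 + 7 = 11) = 9 (attained at k = 0)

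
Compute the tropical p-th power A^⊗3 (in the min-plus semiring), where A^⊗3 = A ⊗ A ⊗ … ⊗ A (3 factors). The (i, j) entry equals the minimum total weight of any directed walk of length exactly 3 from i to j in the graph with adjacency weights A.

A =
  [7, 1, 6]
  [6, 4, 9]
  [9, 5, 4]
A^⊗3 =
  [11, 8, 13]
  [13, 11, 16]
  [15, 12, 12]

Each entry (A^⊗3)_ij equals the minimum over all length-3 walks i = v_0 → v_1 → … → v_3 = j of Σ_t A[v_t][v_{t+1}]. For example, for (i, j) = (0, 2) we minimise over 9 possible intermediate vertex sequences; the minimum is 13, attained along the walk 0 → 1 → 0 → 2.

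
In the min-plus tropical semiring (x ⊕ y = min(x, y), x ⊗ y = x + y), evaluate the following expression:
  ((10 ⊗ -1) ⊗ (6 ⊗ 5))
((10 ⊗ -1) ⊗ (6 ⊗ 5)) = 20

Expand innermost to outermost. Recall ⊕ takes the minimum of its arguments and ⊗ takes their sum. Working out the expression ((10 ⊗ -1) ⊗ (6 ⊗ 5)) gives 20.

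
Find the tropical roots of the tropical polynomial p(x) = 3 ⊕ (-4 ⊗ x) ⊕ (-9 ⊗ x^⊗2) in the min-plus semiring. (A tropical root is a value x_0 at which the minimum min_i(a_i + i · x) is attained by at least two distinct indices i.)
Roots: {5, 7}

Each tropical root is a break point of the lower envelope of the lines y = a_i + i · x (there are 3 lines, with slopes 0, 1, ..., 2). Only the lines that attain the minimum somewhere contribute to roots; other lines are dominated. Here the surviving (envelope) indices are i = 2, i = 1, i = 0.
Intersections between consecutive envelope lines give the roots: for adjacent envelope indices i < j the intersection is x = (a_i − a_j) / (j − i). Reading off the sorted break points: {5, 7}.
Verification: at each break x_0, at least two indices attain the minimum of min_i(a_i + i · x_0).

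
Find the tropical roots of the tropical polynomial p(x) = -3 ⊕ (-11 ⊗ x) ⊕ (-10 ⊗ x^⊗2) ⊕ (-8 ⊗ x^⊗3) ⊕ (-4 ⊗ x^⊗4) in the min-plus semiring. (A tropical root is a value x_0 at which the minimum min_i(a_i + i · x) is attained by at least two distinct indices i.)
Roots: {-4, -2, -1, 8}

Each tropical root is a break point of the lower envelope of the lines y = a_i + i · x (there are 5 lines, with slopes 0, 1, ..., 4). Only the lines that attain the minimum somewhere contribute to roots; other lines are dominated. Here the surviving (envelope) indices are i = 4, i = 3, i = 2, i = 1, i = 0.
Intersections between consecutive envelope lines give the roots: for adjacent envelope indices i < j the intersection is x = (a_i − a_j) / (j − i). Reading off the sorted break points: {-4, -2, -1, 8}.
Verification: at each break x_0, at least two indices attain the minimum of min_i(a_i + i · x_0).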